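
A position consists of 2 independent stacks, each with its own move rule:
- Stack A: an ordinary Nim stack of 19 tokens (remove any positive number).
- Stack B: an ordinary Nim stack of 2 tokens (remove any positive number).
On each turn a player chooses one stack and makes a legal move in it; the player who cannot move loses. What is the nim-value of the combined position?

17

Stack A is a plain Nim stack of size 19, so its Grundy value is 19.
Stack B is a plain Nim stack of size 2, so its Grundy value is 2.
The value of a disjunctive sum is the nim-sum of the parts.
Combined value = 19 ⊕ 2 = 17.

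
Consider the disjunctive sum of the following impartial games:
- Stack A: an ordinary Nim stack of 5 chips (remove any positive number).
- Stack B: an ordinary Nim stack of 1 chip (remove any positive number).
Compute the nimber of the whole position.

Stack A is a plain Nim stack of size 5, so its Grundy value is 5.
Stack B is a plain Nim stack of size 1, so its Grundy value is 1.
By the Sprague-Grundy theorem, the Grundy value of a sum of independent games is the XOR of the component values.
Combined value = 5 ⊕ 1 = 4.

4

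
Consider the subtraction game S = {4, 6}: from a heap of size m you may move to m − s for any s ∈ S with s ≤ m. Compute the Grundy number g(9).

2

Build the Grundy sequence with g(k) = mex{g(k−s) : s ∈ {4, 6}, s ≤ k}:
g(0) = mex{} = 0
g(1) = mex{} = 0
g(2) = mex{} = 0
g(3) = mex{} = 0
g(4) = mex{0} = 1
g(5) = mex{0} = 1
g(6) = mex{0} = 1
g(7) = mex{0} = 1
g(8) = mex{0,1} = 2
g(9) = mex{0,1} = 2
So g(9) = 2.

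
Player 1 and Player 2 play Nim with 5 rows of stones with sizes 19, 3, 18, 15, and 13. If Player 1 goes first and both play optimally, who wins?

Player 2 wins

Nim-sum: 19 ⊕ 3 ⊕ 18 ⊕ 15 ⊕ 13 = 0.
The nim-sum is 0, so this is a P-position: the player to move is in a losing position under optimal play; Player 1 is about to move from it and so loses — Player 2 wins.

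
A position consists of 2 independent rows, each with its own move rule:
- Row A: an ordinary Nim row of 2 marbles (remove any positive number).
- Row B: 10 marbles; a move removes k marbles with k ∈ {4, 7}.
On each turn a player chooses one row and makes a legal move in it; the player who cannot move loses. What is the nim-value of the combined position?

0

Row A is a plain Nim row of size 2, so its Grundy value is 2.
Grundy values for row B (subtraction set {4, 7}):
k:     0  1  2  3  4  5  6  7  8  9 10
g(k):  0  0  0  0  1  1  1  1  2  2  2
So g(10) = 2.
By the Sprague-Grundy theorem, the Grundy value of a sum of independent games is the XOR of the component values.
Combined value = 2 XOR 2 = 0.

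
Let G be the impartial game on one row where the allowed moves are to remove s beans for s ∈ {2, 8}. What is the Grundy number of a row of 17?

Compute g(0), g(1), … for moves {2, 8}:
k:     0  1  2  3  4  5  6  7  8  9 10 11 12 13 14 15 16 17
g(k):  0  0  1  1  0  0  1  1  2  2  0  0  1  1  0  0  1  1
So g(17) = 1.

1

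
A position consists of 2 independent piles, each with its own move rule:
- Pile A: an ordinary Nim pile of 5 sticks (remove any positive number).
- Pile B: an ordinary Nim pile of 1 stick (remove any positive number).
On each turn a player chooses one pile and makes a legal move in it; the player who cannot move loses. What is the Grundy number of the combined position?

4

Pile A is a plain Nim pile of size 5, so its Grundy value is 5.
Pile B is a plain Nim pile of size 1, so its Grundy value is 1.
The value of a disjunctive sum is the nim-sum of the parts.
Combined value = 5 XOR 1 = 4.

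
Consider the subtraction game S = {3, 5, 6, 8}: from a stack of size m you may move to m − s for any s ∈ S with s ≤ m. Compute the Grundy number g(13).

0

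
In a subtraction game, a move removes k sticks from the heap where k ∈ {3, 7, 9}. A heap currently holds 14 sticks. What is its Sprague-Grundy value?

0

Compute g(0), g(1), … for moves {3, 7, 9}:
k:     0  1  2  3  4  5  6  7  8  9 10 11 12 13 14
g(k):  0  0  0  1  1  1  0  2  2  1  3  3  0  2  0
So g(14) = 0.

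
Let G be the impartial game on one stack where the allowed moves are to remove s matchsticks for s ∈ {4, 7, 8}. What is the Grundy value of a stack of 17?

Build the Grundy sequence with g(k) = mex{g(k−s) : s ∈ {4, 7, 8}, s ≤ k}:
k:     0  1  2  3  4  5  6  7  8  9 10 11 12 13 14 15 16 17
g(k):  0  0  0  0  1  1  1  1  2  2  2  2  0  0  0  0  1  1
So g(17) = 1.

1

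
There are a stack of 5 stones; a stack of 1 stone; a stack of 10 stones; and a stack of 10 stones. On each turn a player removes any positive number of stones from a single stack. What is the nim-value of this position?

4

Compute the nim-sum pairwise:
5 XOR 1 = 4
4 XOR 10 = 14
14 XOR 10 = 4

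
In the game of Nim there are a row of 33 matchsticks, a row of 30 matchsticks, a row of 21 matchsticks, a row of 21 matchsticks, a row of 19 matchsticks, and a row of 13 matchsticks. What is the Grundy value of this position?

33

Nim-sum: 33 ^ 30 ^ 21 ^ 21 ^ 19 ^ 13 = 33.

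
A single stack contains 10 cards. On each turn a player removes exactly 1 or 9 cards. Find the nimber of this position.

0

Build the Grundy sequence with g(k) = mex{g(k−s) : s ∈ {1, 9}, s ≤ k}:
g(0) = mex{} = 0
g(1) = mex{0} = 1
g(2) = mex{1} = 0
g(3) = mex{0} = 1
g(4) = mex{1} = 0
g(5) = mex{0} = 1
g(6) = mex{1} = 0
g(7) = mex{0} = 1
g(8) = mex{1} = 0
g(9) = mex{0} = 1
g(10) = mex{1} = 0
So g(10) = 0.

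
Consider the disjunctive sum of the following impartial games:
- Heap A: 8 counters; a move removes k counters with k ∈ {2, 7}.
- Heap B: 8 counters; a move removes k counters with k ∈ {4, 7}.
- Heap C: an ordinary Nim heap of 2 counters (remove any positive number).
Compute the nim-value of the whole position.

2

Grundy values for heap A (subtraction set {2, 7}):
k:     0  1  2  3  4  5  6  7  8
g(k):  0  0  1  1  0  0  1  1  2
So g(8) = 2.
Grundy values for heap B (subtraction set {4, 7}):
g(0) = mex{} = 0
g(1) = mex{} = 0
g(2) = mex{} = 0
g(3) = mex{} = 0
g(4) = mex{0} = 1
g(5) = mex{0} = 1
g(6) = mex{0} = 1
g(7) = mex{0} = 1
g(8) = mex{0,1} = 2
So g(8) = 2.
Heap C is a plain Nim heap of size 2, so its Grundy value is 2.
The value of a disjunctive sum is the nim-sum of the parts.
Combined value = 2 XOR 2 XOR 2 = 2.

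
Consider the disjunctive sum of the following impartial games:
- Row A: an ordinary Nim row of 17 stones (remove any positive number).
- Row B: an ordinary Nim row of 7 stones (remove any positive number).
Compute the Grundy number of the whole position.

22

Row A is a plain Nim row of size 17, so its Grundy value is 17.
Row B is a plain Nim row of size 7, so its Grundy value is 7.
By the Sprague-Grundy theorem, the Grundy value of a sum of independent games is the XOR of the component values.
Combined value = 17 ⊕ 7 = 22.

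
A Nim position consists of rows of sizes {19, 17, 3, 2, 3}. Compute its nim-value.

Nim-sum: 19 XOR 17 XOR 3 XOR 2 XOR 3 = 0.

0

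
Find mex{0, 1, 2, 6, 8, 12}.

3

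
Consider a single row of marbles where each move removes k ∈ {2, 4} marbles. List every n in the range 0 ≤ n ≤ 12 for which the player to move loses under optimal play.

0, 1, 6, 7, 12

Build the Grundy sequence with g(k) = mex{g(k−s) : s ∈ {2, 4}, s ≤ k}:
k:     0  1  2  3  4  5  6  7  8  9 10 11 12
g(k):  0  0  1  1  2  2  0  0  1  1  2  2  0
The P-positions (g = 0) in 0..12 are 0, 1, 6, 7, 12.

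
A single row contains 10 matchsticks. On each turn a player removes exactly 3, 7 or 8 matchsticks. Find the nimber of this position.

Build the Grundy sequence with g(k) = mex{g(k−s) : s ∈ {3, 7, 8}, s ≤ k}:
k:     0  1  2  3  4  5  6  7  8  9 10
g(k):  0  0  0  1  1  1  0  2  2  1  3
So g(10) = 3.

3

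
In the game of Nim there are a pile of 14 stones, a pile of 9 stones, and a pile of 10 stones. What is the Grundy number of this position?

Bitwise XOR of the heap sizes:
  1110  (14)
  1001  (9)
  1010  (10)
  ----
  1101  (13)

13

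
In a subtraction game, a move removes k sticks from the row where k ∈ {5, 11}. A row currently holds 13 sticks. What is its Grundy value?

Compute g(0), g(1), … for moves {5, 11}:
g(0) = mex{} = 0
g(1) = mex{} = 0
g(2) = mex{} = 0
g(3) = mex{} = 0
g(4) = mex{} = 0
g(5) = mex{0} = 1
g(6) = mex{0} = 1
g(7) = mex{0} = 1
g(8) = mex{0} = 1
g(9) = mex{0} = 1
g(10) = mex{1} = 0
g(11) = mex{0,1} = 2
g(12) = mex{0,1} = 2
g(13) = mex{0,1} = 2
So g(13) = 2.

2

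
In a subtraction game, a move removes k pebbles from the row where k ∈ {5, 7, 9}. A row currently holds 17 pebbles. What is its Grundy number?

Compute g(0), g(1), … for moves {5, 7, 9}:
k:     0  1  2  3  4  5  6  7  8  9 10 11 12 13 14 15 16 17
g(k):  0  0  0  0  0  1  1  1  1  1  2  2  2  2  0  0  0  0
So g(17) = 0.

0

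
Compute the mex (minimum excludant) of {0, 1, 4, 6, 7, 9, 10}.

2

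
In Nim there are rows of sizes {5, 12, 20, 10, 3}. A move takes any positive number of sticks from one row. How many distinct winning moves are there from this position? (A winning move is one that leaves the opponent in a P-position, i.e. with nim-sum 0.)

1

In binary:
  00101  (5)
  01100  (12)
  10100  (20)
  01010  (10)
  00011  (3)
  -----
  10100  (20)
The overall nim-sum is X = 20. A row of size p has a winning move iff p XOR X < p (reduce it to p XOR X).
  5: 5 XOR 20 = 17 ≥ 5 — no move.
  12: 12 XOR 20 = 24 ≥ 12 — no move.
  20: 20 XOR 20 = 0 < 20 — winning move (to 0).
  10: 10 XOR 20 = 30 ≥ 10 — no move.
  3: 3 XOR 20 = 23 ≥ 3 — no move.
That gives 1 winning move.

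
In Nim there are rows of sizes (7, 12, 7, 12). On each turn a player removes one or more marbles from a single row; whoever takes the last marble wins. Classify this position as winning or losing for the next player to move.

Losing position

Write each in binary and XOR column by column:
  0111  (7)
  1100  (12)
  0111  (7)
  1100  (12)
  ----
  0000  (0)
The nim-sum is 0, so this is a P-position: the player to move is in a losing position under optimal play.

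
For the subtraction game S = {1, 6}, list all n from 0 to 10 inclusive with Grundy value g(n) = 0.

Build the Grundy sequence with g(k) = mex{g(k−s) : s ∈ {1, 6}, s ≤ k}:
k:     0  1  2  3  4  5  6  7  8  9 10
g(k):  0  1  0  1  0  1  2  0  1  0  1
The P-positions (g = 0) in 0..10 are 0, 2, 4, 7, 9.

0, 2, 4, 7, 9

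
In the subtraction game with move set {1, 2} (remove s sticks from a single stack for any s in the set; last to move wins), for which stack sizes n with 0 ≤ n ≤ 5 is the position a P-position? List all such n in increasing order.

Grundy values for subtraction set {1, 2}:
g(0) = mex{} = 0
g(1) = mex{0} = 1
g(2) = mex{0,1} = 2
g(3) = mex{1,2} = 0
g(4) = mex{0,2} = 1
g(5) = mex{0,1} = 2
The P-positions (g = 0) in 0..5 are 0, 3.

0, 3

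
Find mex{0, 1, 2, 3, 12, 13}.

4

The values 0, 1, 2, 3 are all present; 4 is the first non-negative integer missing from the set.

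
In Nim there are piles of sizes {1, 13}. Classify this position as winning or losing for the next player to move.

Nim-sum: 1 XOR 13 = 12.
The nim-sum is 12 ≠ 0, so this is an N-position: the player to move can win.

Winning position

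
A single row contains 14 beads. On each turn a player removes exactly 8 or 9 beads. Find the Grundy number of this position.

1

Build the Grundy sequence with g(k) = mex{g(k−s) : s ∈ {8, 9}, s ≤ k}:
k:     0  1  2  3  4  5  6  7  8  9 10 11 12 13 14
g(k):  0  0  0  0  0  0  0  0  1  1  1  1  1  1  1
So g(14) = 1.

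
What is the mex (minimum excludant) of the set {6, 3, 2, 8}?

0

0 is not in the set, so the mex is 0.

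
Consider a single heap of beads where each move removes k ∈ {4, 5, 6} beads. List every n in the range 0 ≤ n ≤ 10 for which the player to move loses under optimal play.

0, 1, 2, 3, 10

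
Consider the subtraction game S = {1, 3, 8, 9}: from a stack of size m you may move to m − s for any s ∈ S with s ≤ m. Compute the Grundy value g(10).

2

Build the Grundy sequence with g(k) = mex{g(k−s) : s ∈ {1, 3, 8, 9}, s ≤ k}:
k:     0  1  2  3  4  5  6  7  8  9 10
g(k):  0  1  0  1  0  1  0  1  2  3  2
So g(10) = 2.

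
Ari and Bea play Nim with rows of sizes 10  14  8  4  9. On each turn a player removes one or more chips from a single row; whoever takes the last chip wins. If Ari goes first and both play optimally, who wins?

Ari wins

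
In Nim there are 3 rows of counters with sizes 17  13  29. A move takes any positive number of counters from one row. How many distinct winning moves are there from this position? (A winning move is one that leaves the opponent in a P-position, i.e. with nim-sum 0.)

3

In binary:
  10001  (17)
  01101  (13)
  11101  (29)
  -----
  00001  (1)
The overall nim-sum is X = 1. A row of size p has a winning move iff p XOR X < p (reduce it to p XOR X).
  17: 17 XOR 1 = 16 < 17 — winning move (to 16).
  13: 13 XOR 1 = 12 < 13 — winning move (to 12).
  29: 29 XOR 1 = 28 < 29 — winning move (to 28).
That gives 3 winning moves.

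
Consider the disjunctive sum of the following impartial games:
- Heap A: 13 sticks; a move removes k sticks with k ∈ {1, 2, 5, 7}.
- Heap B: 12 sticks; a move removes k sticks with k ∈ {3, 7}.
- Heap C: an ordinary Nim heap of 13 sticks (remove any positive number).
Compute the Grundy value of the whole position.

12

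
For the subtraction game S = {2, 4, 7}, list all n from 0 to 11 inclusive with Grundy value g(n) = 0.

Compute g(0), g(1), … for moves {2, 4, 7}:
g(0) = mex{} = 0
g(1) = mex{} = 0
g(2) = mex{0} = 1
g(3) = mex{0} = 1
g(4) = mex{0,1} = 2
g(5) = mex{0,1} = 2
g(6) = mex{1,2} = 0
g(7) = mex{0,1,2} = 3
g(8) = mex{0,2} = 1
g(9) = mex{1,2,3} = 0
g(10) = mex{0,1} = 2
g(11) = mex{0,2,3} = 1
The P-positions (g = 0) in 0..11 are 0, 1, 6, 9.

0, 1, 6, 9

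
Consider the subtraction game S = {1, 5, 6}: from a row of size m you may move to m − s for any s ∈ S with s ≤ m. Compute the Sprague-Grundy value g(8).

2

Grundy values for subtraction set {1, 5, 6}:
k:     0  1  2  3  4  5  6  7  8
g(k):  0  1  0  1  0  1  2  3  2
So g(8) = 2.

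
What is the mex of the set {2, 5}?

0

0 is not in the set, so the mex is 0.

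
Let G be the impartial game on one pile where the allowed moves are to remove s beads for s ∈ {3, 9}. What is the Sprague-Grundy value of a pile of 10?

Compute g(0), g(1), … for moves {3, 9}:
g(0) = mex{} = 0
g(1) = mex{} = 0
g(2) = mex{} = 0
g(3) = mex{0} = 1
g(4) = mex{0} = 1
g(5) = mex{0} = 1
g(6) = mex{1} = 0
g(7) = mex{1} = 0
g(8) = mex{1} = 0
g(9) = mex{0} = 1
g(10) = mex{0} = 1
So g(10) = 1.

1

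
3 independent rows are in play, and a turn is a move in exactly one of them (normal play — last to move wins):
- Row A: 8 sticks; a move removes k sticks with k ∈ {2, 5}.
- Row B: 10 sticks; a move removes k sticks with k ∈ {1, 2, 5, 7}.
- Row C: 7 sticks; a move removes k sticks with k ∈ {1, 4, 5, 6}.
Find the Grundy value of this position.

Grundy values for row A (subtraction set {2, 5}):
g(0) = mex{} = 0
g(1) = mex{} = 0
g(2) = mex{0} = 1
g(3) = mex{0} = 1
g(4) = mex{1} = 0
g(5) = mex{0,1} = 2
g(6) = mex{0} = 1
g(7) = mex{1,2} = 0
g(8) = mex{1} = 0
So g(8) = 0.
Build the Grundy sequence for row B with g(k) = mex{g(k−s) : s ∈ {1, 2, 5, 7}, s ≤ k}:
g(0) = mex{} = 0
g(1) = mex{0} = 1
g(2) = mex{0,1} = 2
g(3) = mex{1,2} = 0
g(4) = mex{0,2} = 1
g(5) = mex{0,1} = 2
g(6) = mex{1,2} = 0
g(7) = mex{0,2} = 1
g(8) = mex{0,1} = 2
g(9) = mex{1,2} = 0
g(10) = mex{0,2} = 1
So g(10) = 1.
Grundy values for row C (subtraction set {1, 4, 5, 6}):
k:     0  1  2  3  4  5  6  7
g(k):  0  1  0  1  2  3  2  3
So g(7) = 3.
The value of a disjunctive sum is the nim-sum of the parts.
Combined value = 0 ⊕ 1 ⊕ 3 = 2.

2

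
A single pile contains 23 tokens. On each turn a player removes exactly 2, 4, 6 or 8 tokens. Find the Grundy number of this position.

Build the Grundy sequence with g(k) = mex{g(k−s) : s ∈ {2, 4, 6, 8}, s ≤ k}:
k:     0  1  2  3  4  5  6  7  8  9 10 11 12 13 14 15 16 17 18 19 20 21 22 23
g(k):  0  0  1  1  2  2  3  3  4  4  0  0  1  1  2  2  3  3  4  4  0  0  1  1
So g(23) = 1.

1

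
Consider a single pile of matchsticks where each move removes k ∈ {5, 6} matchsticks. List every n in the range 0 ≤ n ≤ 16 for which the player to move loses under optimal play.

0, 1, 2, 3, 4, 11, 12, 13, 14, 15

Compute g(0), g(1), … for moves {5, 6}:
k:     0  1  2  3  4  5  6  7  8  9 10 11 12 13 14 15 16
g(k):  0  0  0  0  0  1  1  1  1  1  2  0  0  0  0  0  1
The P-positions (g = 0) in 0..16 are 0, 1, 2, 3, 4, 11, 12, 13, 14, 15.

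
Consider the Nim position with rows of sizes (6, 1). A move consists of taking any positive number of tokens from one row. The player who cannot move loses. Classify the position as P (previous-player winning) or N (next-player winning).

N-position

Write each in binary and XOR column by column:
  110  (6)
  001  (1)
  ---
  111  (7)
The nim-sum is 7 ≠ 0, so this is an N-position: the player to move can win.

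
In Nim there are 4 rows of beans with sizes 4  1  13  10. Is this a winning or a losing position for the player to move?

Nim-sum: 4 ⊕ 1 ⊕ 13 ⊕ 10 = 2.
The nim-sum is 2 ≠ 0, so this is an N-position: the player to move can win.

Winning position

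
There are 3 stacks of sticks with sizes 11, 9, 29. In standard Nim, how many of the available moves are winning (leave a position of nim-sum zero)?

1

Compute the nim-sum pairwise:
11 XOR 9 = 2
2 XOR 29 = 31
The overall nim-sum is X = 31. A stack of size p has a winning move iff p XOR X < p (reduce it to p XOR X).
  11: 11 XOR 31 = 20 ≥ 11 — no move.
  9: 9 XOR 31 = 22 ≥ 9 — no move.
  29: 29 XOR 31 = 2 < 29 — winning move (to 2).
That gives 1 winning move.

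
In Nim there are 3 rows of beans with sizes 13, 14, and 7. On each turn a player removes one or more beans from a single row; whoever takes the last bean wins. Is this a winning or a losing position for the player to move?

In binary:
  1101  (13)
  1110  (14)
  0111  (7)
  ----
  0100  (4)
The nim-sum is 4 ≠ 0, so this is an N-position: the player to move can win.

Winning position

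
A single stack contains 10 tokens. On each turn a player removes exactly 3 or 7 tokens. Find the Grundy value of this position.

Grundy values for subtraction set {3, 7}:
g(0) = mex{} = 0
g(1) = mex{} = 0
g(2) = mex{} = 0
g(3) = mex{0} = 1
g(4) = mex{0} = 1
g(5) = mex{0} = 1
g(6) = mex{1} = 0
g(7) = mex{0,1} = 2
g(8) = mex{0,1} = 2
g(9) = mex{0} = 1
g(10) = mex{1,2} = 0
So g(10) = 0.

0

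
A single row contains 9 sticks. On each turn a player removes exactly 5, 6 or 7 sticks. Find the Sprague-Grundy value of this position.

1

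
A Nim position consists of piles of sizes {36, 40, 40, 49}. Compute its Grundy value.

In binary:
  100100  (36)
  101000  (40)
  101000  (40)
  110001  (49)
  ------
  010101  (21)

21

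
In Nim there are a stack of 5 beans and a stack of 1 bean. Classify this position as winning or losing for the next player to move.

Winning position

Write each in binary and XOR column by column:
  101  (5)
  001  (1)
  ---
  100  (4)
The nim-sum is 4 ≠ 0, so this is an N-position: the player to move can win.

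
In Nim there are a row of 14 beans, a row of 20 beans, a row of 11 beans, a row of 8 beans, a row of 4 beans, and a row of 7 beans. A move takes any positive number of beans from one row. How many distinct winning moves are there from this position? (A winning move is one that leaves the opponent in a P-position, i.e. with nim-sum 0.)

Nim-sum: 14 XOR 20 XOR 11 XOR 8 XOR 4 XOR 7 = 26.
The overall nim-sum is X = 26. A row of size p has a winning move iff p XOR X < p (reduce it to p XOR X).
  14: 14 XOR 26 = 20 ≥ 14 — no move.
  20: 20 XOR 26 = 14 < 20 — winning move (to 14).
  11: 11 XOR 26 = 17 ≥ 11 — no move.
  8: 8 XOR 26 = 18 ≥ 8 — no move.
  4: 4 XOR 26 = 30 ≥ 4 — no move.
  7: 7 XOR 26 = 29 ≥ 7 — no move.
That gives 1 winning move.

1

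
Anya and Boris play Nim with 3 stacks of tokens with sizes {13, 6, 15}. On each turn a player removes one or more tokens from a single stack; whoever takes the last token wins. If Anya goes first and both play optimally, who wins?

Bitwise XOR of the heap sizes:
  1101  (13)
  0110  (6)
  1111  (15)
  ----
  0100  (4)
The nim-sum is 4 ≠ 0, so this is an N-position: the player to move can win; Anya has a winning move.

Anya wins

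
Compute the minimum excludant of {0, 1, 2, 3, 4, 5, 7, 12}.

The values 0, 1, 2, 3, 4, 5 are all present; 6 is the first non-negative integer missing from the set.

6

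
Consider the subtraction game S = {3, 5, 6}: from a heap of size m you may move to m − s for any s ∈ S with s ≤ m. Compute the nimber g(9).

0

Build the Grundy sequence with g(k) = mex{g(k−s) : s ∈ {3, 5, 6}, s ≤ k}:
g(0) = mex{} = 0
g(1) = mex{} = 0
g(2) = mex{} = 0
g(3) = mex{0} = 1
g(4) = mex{0} = 1
g(5) = mex{0} = 1
g(6) = mex{0,1} = 2
g(7) = mex{0,1} = 2
g(8) = mex{0,1} = 2
g(9) = mex{1,2} = 0
So g(9) = 0.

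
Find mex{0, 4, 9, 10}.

0 is in the set but 1 is not, so the mex is 1.

1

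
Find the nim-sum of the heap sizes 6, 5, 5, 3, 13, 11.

3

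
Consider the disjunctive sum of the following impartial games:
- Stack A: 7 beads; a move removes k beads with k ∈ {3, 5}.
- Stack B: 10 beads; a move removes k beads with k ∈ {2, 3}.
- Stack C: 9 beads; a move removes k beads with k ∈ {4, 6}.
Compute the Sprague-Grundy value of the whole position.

0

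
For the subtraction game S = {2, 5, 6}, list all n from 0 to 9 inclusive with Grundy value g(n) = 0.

0, 1, 4, 8

Grundy values for subtraction set {2, 5, 6}:
k:     0  1  2  3  4  5  6  7  8  9
g(k):  0  0  1  1  0  2  1  3  0  2
The P-positions (g = 0) in 0..9 are 0, 1, 4, 8.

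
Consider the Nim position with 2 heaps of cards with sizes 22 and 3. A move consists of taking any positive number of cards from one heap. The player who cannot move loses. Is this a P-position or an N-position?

N-position

Compute the nim-sum pairwise:
22 XOR 3 = 21
The nim-sum is 21 ≠ 0, so this is an N-position: the player to move can win.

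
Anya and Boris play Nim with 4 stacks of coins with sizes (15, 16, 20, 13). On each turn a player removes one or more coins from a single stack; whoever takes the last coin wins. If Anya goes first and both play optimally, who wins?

Write each in binary and XOR column by column:
  01111  (15)
  10000  (16)
  10100  (20)
  01101  (13)
  -----
  00110  (6)
The nim-sum is 6 ≠ 0, so this is an N-position: the player to move can win; Anya has a winning move.

Anya wins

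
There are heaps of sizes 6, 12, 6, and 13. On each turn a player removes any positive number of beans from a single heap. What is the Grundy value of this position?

1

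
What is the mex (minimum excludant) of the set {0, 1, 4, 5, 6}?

The values 0, 1 are all present; 2 is the first non-negative integer missing from the set.

2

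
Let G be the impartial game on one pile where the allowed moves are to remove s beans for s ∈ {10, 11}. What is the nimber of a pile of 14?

Compute g(0), g(1), … for moves {10, 11}:
g(0) = mex{} = 0
g(1) = mex{} = 0
g(2) = mex{} = 0
g(3) = mex{} = 0
g(4) = mex{} = 0
g(5) = mex{} = 0
g(6) = mex{} = 0
g(7) = mex{} = 0
g(8) = mex{} = 0
g(9) = mex{} = 0
g(10) = mex{0} = 1
g(11) = mex{0} = 1
g(12) = mex{0} = 1
g(13) = mex{0} = 1
g(14) = mex{0} = 1
So g(14) = 1.

1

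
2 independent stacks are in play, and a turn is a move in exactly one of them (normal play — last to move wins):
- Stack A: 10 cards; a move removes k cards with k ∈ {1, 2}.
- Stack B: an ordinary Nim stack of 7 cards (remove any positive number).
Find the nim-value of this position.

For stack A, compute g(0), g(1), … with moves {1, 2}:
k:     0  1  2  3  4  5  6  7  8  9 10
g(k):  0  1  2  0  1  2  0  1  2  0  1
So g(10) = 1.
Stack B is a plain Nim stack of size 7, so its Grundy value is 7.
By the Sprague-Grundy theorem, the Grundy value of a sum of independent games is the XOR of the component values.
Combined value = 1 XOR 7 = 6.

6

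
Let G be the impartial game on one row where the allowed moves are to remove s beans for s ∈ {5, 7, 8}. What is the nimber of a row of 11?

2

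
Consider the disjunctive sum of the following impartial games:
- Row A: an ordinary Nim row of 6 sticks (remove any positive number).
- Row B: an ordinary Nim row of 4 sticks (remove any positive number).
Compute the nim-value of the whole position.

Row A is a plain Nim row of size 6, so its Grundy value is 6.
Row B is a plain Nim row of size 4, so its Grundy value is 4.
By the Sprague-Grundy theorem, the Grundy value of a sum of independent games is the XOR of the component values.
Combined value = 6 ⊕ 4 = 2.

2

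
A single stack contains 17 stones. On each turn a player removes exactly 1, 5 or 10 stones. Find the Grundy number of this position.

0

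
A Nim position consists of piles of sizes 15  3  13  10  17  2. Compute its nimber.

Nim-sum: 15 XOR 3 XOR 13 XOR 10 XOR 17 XOR 2 = 24.

24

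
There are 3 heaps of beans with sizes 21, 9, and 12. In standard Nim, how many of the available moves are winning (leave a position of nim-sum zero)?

Nim-sum: 21 XOR 9 XOR 12 = 16.
The overall nim-sum is X = 16. A heap of size p has a winning move iff p XOR X < p (reduce it to p XOR X).
  21: 21 XOR 16 = 5 < 21 — winning move (to 5).
  9: 9 XOR 16 = 25 ≥ 9 — no move.
  12: 12 XOR 16 = 28 ≥ 12 — no move.
That gives 1 winning move.

1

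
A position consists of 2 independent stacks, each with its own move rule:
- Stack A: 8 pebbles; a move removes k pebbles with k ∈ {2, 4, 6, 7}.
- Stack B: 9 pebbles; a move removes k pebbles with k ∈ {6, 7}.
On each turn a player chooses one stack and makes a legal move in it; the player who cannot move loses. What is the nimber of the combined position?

5

For stack A, compute g(0), g(1), … with moves {2, 4, 6, 7}:
k:     0  1  2  3  4  5  6  7  8
g(k):  0  0  1  1  2  2  3  3  4
So g(8) = 4.
Build the Grundy sequence for stack B with g(k) = mex{g(k−s) : s ∈ {6, 7}, s ≤ k}:
k:     0  1  2  3  4  5  6  7  8  9
g(k):  0  0  0  0  0  0  1  1  1  1
So g(9) = 1.
By the Sprague-Grundy theorem, the Grundy value of a sum of independent games is the XOR of the component values.
Combined value = 4 ⊕ 1 = 5.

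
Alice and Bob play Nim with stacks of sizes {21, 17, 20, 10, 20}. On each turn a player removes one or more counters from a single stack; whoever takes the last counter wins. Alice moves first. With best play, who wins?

Alice wins

In binary:
  10101  (21)
  10001  (17)
  10100  (20)
  01010  (10)
  10100  (20)
  -----
  01110  (14)
The nim-sum is 14 ≠ 0, so this is an N-position: the player to move can win; Alice has a winning move.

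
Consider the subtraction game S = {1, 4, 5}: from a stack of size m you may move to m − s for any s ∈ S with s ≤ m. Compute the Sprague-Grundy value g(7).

3

Compute g(0), g(1), … for moves {1, 4, 5}:
k:     0  1  2  3  4  5  6  7
g(k):  0  1  0  1  2  3  2  3
So g(7) = 3.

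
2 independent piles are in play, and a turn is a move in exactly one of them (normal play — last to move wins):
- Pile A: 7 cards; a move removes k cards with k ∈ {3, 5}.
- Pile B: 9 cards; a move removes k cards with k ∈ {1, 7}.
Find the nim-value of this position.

3

For pile A, compute g(0), g(1), … with moves {3, 5}:
k:     0  1  2  3  4  5  6  7
g(k):  0  0  0  1  1  1  2  2
So g(7) = 2.
Build the Grundy sequence for pile B with g(k) = mex{g(k−s) : s ∈ {1, 7}, s ≤ k}:
g(0) = mex{} = 0
g(1) = mex{0} = 1
g(2) = mex{1} = 0
g(3) = mex{0} = 1
g(4) = mex{1} = 0
g(5) = mex{0} = 1
g(6) = mex{1} = 0
g(7) = mex{0} = 1
g(8) = mex{1} = 0
g(9) = mex{0} = 1
So g(9) = 1.
The value of a disjunctive sum is the nim-sum of the parts.
Combined value = 2 ⊕ 1 = 3.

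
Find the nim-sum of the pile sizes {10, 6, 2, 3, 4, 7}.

14

Compute the nim-sum pairwise:
10 XOR 6 = 12
12 XOR 2 = 14
14 XOR 3 = 13
13 XOR 4 = 9
9 XOR 7 = 14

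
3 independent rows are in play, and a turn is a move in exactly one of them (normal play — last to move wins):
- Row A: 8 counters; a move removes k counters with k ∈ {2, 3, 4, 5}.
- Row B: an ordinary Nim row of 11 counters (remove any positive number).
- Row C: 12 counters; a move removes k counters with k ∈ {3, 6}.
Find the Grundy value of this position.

Build the Grundy sequence for row A with g(k) = mex{g(k−s) : s ∈ {2, 3, 4, 5}, s ≤ k}:
g(0) = mex{} = 0
g(1) = mex{} = 0
g(2) = mex{0} = 1
g(3) = mex{0} = 1
g(4) = mex{0,1} = 2
g(5) = mex{0,1} = 2
g(6) = mex{0,1,2} = 3
g(7) = mex{1,2} = 0
g(8) = mex{1,2,3} = 0
So g(8) = 0.
Row B is a plain Nim row of size 11, so its Grundy value is 11.
Build the Grundy sequence for row C with g(k) = mex{g(k−s) : s ∈ {3, 6}, s ≤ k}:
g(0) = mex{} = 0
g(1) = mex{} = 0
g(2) = mex{} = 0
g(3) = mex{0} = 1
g(4) = mex{0} = 1
g(5) = mex{0} = 1
g(6) = mex{0,1} = 2
g(7) = mex{0,1} = 2
g(8) = mex{0,1} = 2
g(9) = mex{1,2} = 0
g(10) = mex{1,2} = 0
g(11) = mex{1,2} = 0
g(12) = mex{0,2} = 1
So g(12) = 1.
By the Sprague-Grundy theorem, the Grundy value of a sum of independent games is the XOR of the component values.
Combined value = 0 ⊕ 11 ⊕ 1 = 10.

10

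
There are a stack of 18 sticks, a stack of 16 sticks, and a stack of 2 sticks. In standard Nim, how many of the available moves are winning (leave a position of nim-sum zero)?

0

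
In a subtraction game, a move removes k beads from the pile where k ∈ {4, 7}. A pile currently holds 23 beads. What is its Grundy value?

0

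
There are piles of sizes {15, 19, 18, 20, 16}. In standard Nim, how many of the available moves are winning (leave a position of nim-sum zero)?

1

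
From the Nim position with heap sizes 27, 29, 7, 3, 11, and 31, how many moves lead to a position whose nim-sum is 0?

3

Bitwise XOR of the heap sizes:
  11011  (27)
  11101  (29)
  00111  (7)
  00011  (3)
  01011  (11)
  11111  (31)
  -----
  10110  (22)
The overall nim-sum is X = 22. A heap of size p has a winning move iff p XOR X < p (reduce it to p XOR X).
  27: 27 XOR 22 = 13 < 27 — winning move (to 13).
  29: 29 XOR 22 = 11 < 29 — winning move (to 11).
  7: 7 XOR 22 = 17 ≥ 7 — no move.
  3: 3 XOR 22 = 21 ≥ 3 — no move.
  11: 11 XOR 22 = 29 ≥ 11 — no move.
  31: 31 XOR 22 = 9 < 31 — winning move (to 9).
That gives 3 winning moves.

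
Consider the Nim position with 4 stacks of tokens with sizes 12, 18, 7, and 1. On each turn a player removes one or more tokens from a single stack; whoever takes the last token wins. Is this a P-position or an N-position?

N-position

Write each in binary and XOR column by column:
  01100  (12)
  10010  (18)
  00111  (7)
  00001  (1)
  -----
  11000  (24)
The nim-sum is 24 ≠ 0, so this is an N-position: the player to move can win.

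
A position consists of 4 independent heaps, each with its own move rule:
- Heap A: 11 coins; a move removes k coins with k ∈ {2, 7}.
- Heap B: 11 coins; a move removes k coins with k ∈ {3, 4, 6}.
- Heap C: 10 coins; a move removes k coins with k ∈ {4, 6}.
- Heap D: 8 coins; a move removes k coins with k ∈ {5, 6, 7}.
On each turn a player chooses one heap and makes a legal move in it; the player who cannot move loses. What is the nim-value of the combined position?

For heap A, compute g(0), g(1), … with moves {2, 7}:
k:     0  1  2  3  4  5  6  7  8  9 10 11
g(k):  0  0  1  1  0  0  1  1  2  0  0  1
So g(11) = 1.
Build the Grundy sequence for heap B with g(k) = mex{g(k−s) : s ∈ {3, 4, 6}, s ≤ k}:
g(0) = mex{} = 0
g(1) = mex{} = 0
g(2) = mex{} = 0
g(3) = mex{0} = 1
g(4) = mex{0} = 1
g(5) = mex{0} = 1
g(6) = mex{0,1} = 2
g(7) = mex{0,1} = 2
g(8) = mex{0,1} = 2
g(9) = mex{1,2} = 0
g(10) = mex{1,2} = 0
g(11) = mex{1,2} = 0
So g(11) = 0.
Grundy values for heap C (subtraction set {4, 6}):
g(0) = mex{} = 0
g(1) = mex{} = 0
g(2) = mex{} = 0
g(3) = mex{} = 0
g(4) = mex{0} = 1
g(5) = mex{0} = 1
g(6) = mex{0} = 1
g(7) = mex{0} = 1
g(8) = mex{0,1} = 2
g(9) = mex{0,1} = 2
g(10) = mex{1} = 0
So g(10) = 0.
Build the Grundy sequence for heap D with g(k) = mex{g(k−s) : s ∈ {5, 6, 7}, s ≤ k}:
k:     0  1  2  3  4  5  6  7  8
g(k):  0  0  0  0  0  1  1  1  1
So g(8) = 1.
By the Sprague-Grundy theorem, the Grundy value of a sum of independent games is the XOR of the component values.
Combined value = 1 XOR 0 XOR 0 XOR 1 = 0.

0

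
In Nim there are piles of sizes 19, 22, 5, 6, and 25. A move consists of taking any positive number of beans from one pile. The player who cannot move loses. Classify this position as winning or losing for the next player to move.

Winning position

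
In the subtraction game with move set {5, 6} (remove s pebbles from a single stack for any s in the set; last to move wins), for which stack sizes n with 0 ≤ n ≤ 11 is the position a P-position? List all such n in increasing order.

Grundy values for subtraction set {5, 6}:
k:     0  1  2  3  4  5  6  7  8  9 10 11
g(k):  0  0  0  0  0  1  1  1  1  1  2  0
The P-positions (g = 0) in 0..11 are 0, 1, 2, 3, 4, 11.

0, 1, 2, 3, 4, 11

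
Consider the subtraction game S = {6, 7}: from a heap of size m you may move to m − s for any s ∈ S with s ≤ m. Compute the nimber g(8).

1

Build the Grundy sequence with g(k) = mex{g(k−s) : s ∈ {6, 7}, s ≤ k}:
g(0) = mex{} = 0
g(1) = mex{} = 0
g(2) = mex{} = 0
g(3) = mex{} = 0
g(4) = mex{} = 0
g(5) = mex{} = 0
g(6) = mex{0} = 1
g(7) = mex{0} = 1
g(8) = mex{0} = 1
So g(8) = 1.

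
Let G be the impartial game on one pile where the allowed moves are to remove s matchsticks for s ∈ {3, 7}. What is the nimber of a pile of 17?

Grundy values for subtraction set {3, 7}:
k:     0  1  2  3  4  5  6  7  8  9 10 11 12 13 14 15 16 17
g(k):  0  0  0  1  1  1  0  2  2  1  0  0  0  1  1  1  0  2
So g(17) = 2.

2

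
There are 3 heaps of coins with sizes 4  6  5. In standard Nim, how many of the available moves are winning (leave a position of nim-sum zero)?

In binary:
  100  (4)
  110  (6)
  101  (5)
  ---
  111  (7)
The overall nim-sum is X = 7. A heap of size p has a winning move iff p XOR X < p (reduce it to p XOR X).
  4: 4 XOR 7 = 3 < 4 — winning move (to 3).
  6: 6 XOR 7 = 1 < 6 — winning move (to 1).
  5: 5 XOR 7 = 2 < 5 — winning move (to 2).
That gives 3 winning moves.

3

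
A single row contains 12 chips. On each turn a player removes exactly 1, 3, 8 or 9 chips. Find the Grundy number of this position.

2

Grundy values for subtraction set {1, 3, 8, 9}:
g(0) = mex{} = 0
g(1) = mex{0} = 1
g(2) = mex{1} = 0
g(3) = mex{0} = 1
g(4) = mex{1} = 0
g(5) = mex{0} = 1
g(6) = mex{1} = 0
g(7) = mex{0} = 1
g(8) = mex{0,1} = 2
g(9) = mex{0,1,2} = 3
g(10) = mex{0,1,3} = 2
g(11) = mex{0,1,2} = 3
g(12) = mex{0,1,3} = 2
So g(12) = 2.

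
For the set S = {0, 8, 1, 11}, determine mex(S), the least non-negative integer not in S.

2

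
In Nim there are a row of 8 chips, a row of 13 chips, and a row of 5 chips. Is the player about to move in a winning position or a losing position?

Nim-sum: 8 ^ 13 ^ 5 = 0.
The nim-sum is 0, so this is a P-position: the player to move is in a losing position under optimal play.

Losing position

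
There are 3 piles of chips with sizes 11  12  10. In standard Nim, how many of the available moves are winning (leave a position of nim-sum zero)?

3

Compute the nim-sum pairwise:
11 ⊕ 12 = 7
7 ⊕ 10 = 13
The overall nim-sum is X = 13. A pile of size p has a winning move iff p XOR X < p (reduce it to p XOR X).
  11: 11 XOR 13 = 6 < 11 — winning move (to 6).
  12: 12 XOR 13 = 1 < 12 — winning move (to 1).
  10: 10 XOR 13 = 7 < 10 — winning move (to 7).
That gives 3 winning moves.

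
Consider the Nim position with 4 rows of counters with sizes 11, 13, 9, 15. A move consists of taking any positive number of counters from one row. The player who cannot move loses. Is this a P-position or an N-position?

Nim-sum: 11 ⊕ 13 ⊕ 9 ⊕ 15 = 0.
The nim-sum is 0, so this is a P-position: the player to move is in a losing position under optimal play.

P-position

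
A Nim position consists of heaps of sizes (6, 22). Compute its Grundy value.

Nim-sum: 6 ^ 22 = 16.

16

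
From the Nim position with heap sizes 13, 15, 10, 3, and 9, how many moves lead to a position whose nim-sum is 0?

Compute the nim-sum pairwise:
13 ^ 15 = 2
2 ^ 10 = 8
8 ^ 3 = 11
11 ^ 9 = 2
The overall nim-sum is X = 2. A heap of size p has a winning move iff p XOR X < p (reduce it to p XOR X).
  13: 13 XOR 2 = 15 ≥ 13 — no move.
  15: 15 XOR 2 = 13 < 15 — winning move (to 13).
  10: 10 XOR 2 = 8 < 10 — winning move (to 8).
  3: 3 XOR 2 = 1 < 3 — winning move (to 1).
  9: 9 XOR 2 = 11 ≥ 9 — no move.
That gives 3 winning moves.

3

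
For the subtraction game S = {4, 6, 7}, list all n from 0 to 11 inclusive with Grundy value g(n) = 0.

0, 1, 2, 3, 11

Grundy values for subtraction set {4, 6, 7}:
g(0) = mex{} = 0
g(1) = mex{} = 0
g(2) = mex{} = 0
g(3) = mex{} = 0
g(4) = mex{0} = 1
g(5) = mex{0} = 1
g(6) = mex{0} = 1
g(7) = mex{0} = 1
g(8) = mex{0,1} = 2
g(9) = mex{0,1} = 2
g(10) = mex{0,1} = 2
g(11) = mex{1} = 0
The P-positions (g = 0) in 0..11 are 0, 1, 2, 3, 11.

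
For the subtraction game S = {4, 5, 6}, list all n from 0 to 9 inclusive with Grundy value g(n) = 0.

0, 1, 2, 3

Build the Grundy sequence with g(k) = mex{g(k−s) : s ∈ {4, 5, 6}, s ≤ k}:
g(0) = mex{} = 0
g(1) = mex{} = 0
g(2) = mex{} = 0
g(3) = mex{} = 0
g(4) = mex{0} = 1
g(5) = mex{0} = 1
g(6) = mex{0} = 1
g(7) = mex{0} = 1
g(8) = mex{0,1} = 2
g(9) = mex{0,1} = 2
The P-positions (g = 0) in 0..9 are 0, 1, 2, 3.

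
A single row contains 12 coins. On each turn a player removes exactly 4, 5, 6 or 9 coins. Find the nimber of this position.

3

Build the Grundy sequence with g(k) = mex{g(k−s) : s ∈ {4, 5, 6, 9}, s ≤ k}:
k:     0  1  2  3  4  5  6  7  8  9 10 11 12
g(k):  0  0  0  0  1  1  1  1  2  2  2  2  3
So g(12) = 3.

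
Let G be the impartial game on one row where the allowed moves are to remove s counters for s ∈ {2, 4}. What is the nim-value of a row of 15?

Build the Grundy sequence with g(k) = mex{g(k−s) : s ∈ {2, 4}, s ≤ k}:
k:     0  1  2  3  4  5  6  7  8  9 10 11 12 13 14 15
g(k):  0  0  1  1  2  2  0  0  1  1  2  2  0  0  1  1
So g(15) = 1.

1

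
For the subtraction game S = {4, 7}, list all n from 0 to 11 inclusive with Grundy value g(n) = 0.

Build the Grundy sequence with g(k) = mex{g(k−s) : s ∈ {4, 7}, s ≤ k}:
g(0) = mex{} = 0
g(1) = mex{} = 0
g(2) = mex{} = 0
g(3) = mex{} = 0
g(4) = mex{0} = 1
g(5) = mex{0} = 1
g(6) = mex{0} = 1
g(7) = mex{0} = 1
g(8) = mex{0,1} = 2
g(9) = mex{0,1} = 2
g(10) = mex{0,1} = 2
g(11) = mex{1} = 0
The P-positions (g = 0) in 0..11 are 0, 1, 2, 3, 11.

0, 1, 2, 3, 11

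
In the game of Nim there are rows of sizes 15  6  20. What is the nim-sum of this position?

In binary:
  01111  (15)
  00110  (6)
  10100  (20)
  -----
  11101  (29)

29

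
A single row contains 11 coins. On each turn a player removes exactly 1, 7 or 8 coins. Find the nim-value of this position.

Compute g(0), g(1), … for moves {1, 7, 8}:
g(0) = mex{} = 0
g(1) = mex{0} = 1
g(2) = mex{1} = 0
g(3) = mex{0} = 1
g(4) = mex{1} = 0
g(5) = mex{0} = 1
g(6) = mex{1} = 0
g(7) = mex{0} = 1
g(8) = mex{0,1} = 2
g(9) = mex{0,1,2} = 3
g(10) = mex{0,1,3} = 2
g(11) = mex{0,1,2} = 3
So g(11) = 3.

3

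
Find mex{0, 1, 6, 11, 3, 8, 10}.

2

The values 0, 1 are all present; 2 is the first non-negative integer missing from the set.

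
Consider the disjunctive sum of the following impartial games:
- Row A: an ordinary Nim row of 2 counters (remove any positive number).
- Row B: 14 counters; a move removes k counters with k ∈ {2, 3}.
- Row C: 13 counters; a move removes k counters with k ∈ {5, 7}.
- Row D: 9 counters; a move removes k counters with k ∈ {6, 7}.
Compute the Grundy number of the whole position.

Row A is a plain Nim row of size 2, so its Grundy value is 2.
For row B, compute g(0), g(1), … with moves {2, 3}:
k:     0  1  2  3  4  5  6  7  8  9 10 11 12 13 14
g(k):  0  0  1  1  2  0  0  1  1  2  0  0  1  1  2
So g(14) = 2.
For row C, compute g(0), g(1), … with moves {5, 7}:
k:     0  1  2  3  4  5  6  7  8  9 10 11 12 13
g(k):  0  0  0  0  0  1  1  1  1  1  2  2  0  0
So g(13) = 0.
Grundy values for row D (subtraction set {6, 7}):
g(0) = mex{} = 0
g(1) = mex{} = 0
g(2) = mex{} = 0
g(3) = mex{} = 0
g(4) = mex{} = 0
g(5) = mex{} = 0
g(6) = mex{0} = 1
g(7) = mex{0} = 1
g(8) = mex{0} = 1
g(9) = mex{0} = 1
So g(9) = 1.
By the Sprague-Grundy theorem, the Grundy value of a sum of independent games is the XOR of the component values.
Combined value = 2 XOR 2 XOR 0 XOR 1 = 1.

1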